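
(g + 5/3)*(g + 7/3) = g^2 + 4*g + 35/9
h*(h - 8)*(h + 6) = h^3 - 2*h^2 - 48*h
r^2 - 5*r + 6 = (r - 3)*(r - 2)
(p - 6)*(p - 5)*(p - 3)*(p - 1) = p^4 - 15*p^3 + 77*p^2 - 153*p + 90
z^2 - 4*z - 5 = (z - 5)*(z + 1)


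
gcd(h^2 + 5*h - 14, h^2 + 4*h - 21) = h + 7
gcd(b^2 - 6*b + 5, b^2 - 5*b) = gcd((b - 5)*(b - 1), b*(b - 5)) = b - 5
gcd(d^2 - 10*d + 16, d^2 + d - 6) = d - 2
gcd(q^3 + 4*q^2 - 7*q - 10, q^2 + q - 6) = q - 2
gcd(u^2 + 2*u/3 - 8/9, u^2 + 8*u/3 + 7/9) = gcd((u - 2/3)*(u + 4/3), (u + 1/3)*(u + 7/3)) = 1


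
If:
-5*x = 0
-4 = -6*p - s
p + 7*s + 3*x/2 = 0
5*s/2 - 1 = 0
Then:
No Solution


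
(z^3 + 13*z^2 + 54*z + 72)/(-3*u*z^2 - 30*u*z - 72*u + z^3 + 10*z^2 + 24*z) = (z + 3)/(-3*u + z)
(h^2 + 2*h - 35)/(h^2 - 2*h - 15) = (h + 7)/(h + 3)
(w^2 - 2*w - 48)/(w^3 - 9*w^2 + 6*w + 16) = (w + 6)/(w^2 - w - 2)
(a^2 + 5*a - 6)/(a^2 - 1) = (a + 6)/(a + 1)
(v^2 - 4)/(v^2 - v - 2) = (v + 2)/(v + 1)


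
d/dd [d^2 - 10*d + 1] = 2*d - 10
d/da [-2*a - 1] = -2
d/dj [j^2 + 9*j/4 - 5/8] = 2*j + 9/4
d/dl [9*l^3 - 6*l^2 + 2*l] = 27*l^2 - 12*l + 2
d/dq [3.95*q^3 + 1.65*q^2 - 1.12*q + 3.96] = 11.85*q^2 + 3.3*q - 1.12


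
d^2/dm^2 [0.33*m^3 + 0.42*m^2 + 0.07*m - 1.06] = 1.98*m + 0.84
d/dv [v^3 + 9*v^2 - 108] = 3*v*(v + 6)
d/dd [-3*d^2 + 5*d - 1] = 5 - 6*d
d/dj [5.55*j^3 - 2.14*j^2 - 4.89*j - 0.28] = 16.65*j^2 - 4.28*j - 4.89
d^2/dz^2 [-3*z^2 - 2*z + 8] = -6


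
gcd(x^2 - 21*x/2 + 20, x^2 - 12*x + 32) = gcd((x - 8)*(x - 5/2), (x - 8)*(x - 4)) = x - 8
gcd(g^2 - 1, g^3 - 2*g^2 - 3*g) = g + 1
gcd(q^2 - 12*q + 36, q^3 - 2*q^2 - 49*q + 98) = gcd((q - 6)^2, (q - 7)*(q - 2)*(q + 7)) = 1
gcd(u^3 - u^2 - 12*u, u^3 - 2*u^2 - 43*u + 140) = u - 4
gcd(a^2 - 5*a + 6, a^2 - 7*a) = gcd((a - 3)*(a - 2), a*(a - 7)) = 1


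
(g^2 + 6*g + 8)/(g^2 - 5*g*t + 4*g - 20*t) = (-g - 2)/(-g + 5*t)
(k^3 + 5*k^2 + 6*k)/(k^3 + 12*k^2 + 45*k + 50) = k*(k + 3)/(k^2 + 10*k + 25)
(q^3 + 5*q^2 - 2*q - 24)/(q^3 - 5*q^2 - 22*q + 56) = (q + 3)/(q - 7)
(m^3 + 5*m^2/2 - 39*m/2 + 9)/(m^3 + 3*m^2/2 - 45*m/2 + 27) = (2*m - 1)/(2*m - 3)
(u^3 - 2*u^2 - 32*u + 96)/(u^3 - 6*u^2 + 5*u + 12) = (u^2 + 2*u - 24)/(u^2 - 2*u - 3)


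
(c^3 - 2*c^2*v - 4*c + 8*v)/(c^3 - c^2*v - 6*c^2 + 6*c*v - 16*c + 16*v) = (-c^2 + 2*c*v + 2*c - 4*v)/(-c^2 + c*v + 8*c - 8*v)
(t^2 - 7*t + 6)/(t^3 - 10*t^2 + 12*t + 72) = (t - 1)/(t^2 - 4*t - 12)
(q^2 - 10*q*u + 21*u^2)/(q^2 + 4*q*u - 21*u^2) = (q - 7*u)/(q + 7*u)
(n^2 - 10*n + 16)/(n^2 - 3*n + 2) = (n - 8)/(n - 1)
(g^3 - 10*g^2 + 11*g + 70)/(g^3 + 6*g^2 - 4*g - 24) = (g^2 - 12*g + 35)/(g^2 + 4*g - 12)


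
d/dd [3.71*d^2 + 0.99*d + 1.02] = 7.42*d + 0.99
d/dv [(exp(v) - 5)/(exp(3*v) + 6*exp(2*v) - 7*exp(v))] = (-2*exp(3*v) + 9*exp(2*v) + 60*exp(v) - 35)*exp(-v)/(exp(4*v) + 12*exp(3*v) + 22*exp(2*v) - 84*exp(v) + 49)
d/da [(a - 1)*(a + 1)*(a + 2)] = 3*a^2 + 4*a - 1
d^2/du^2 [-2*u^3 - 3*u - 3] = -12*u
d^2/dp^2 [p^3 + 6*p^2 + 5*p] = 6*p + 12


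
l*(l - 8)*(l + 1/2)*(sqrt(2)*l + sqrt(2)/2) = sqrt(2)*l^4 - 7*sqrt(2)*l^3 - 31*sqrt(2)*l^2/4 - 2*sqrt(2)*l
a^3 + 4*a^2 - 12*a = a*(a - 2)*(a + 6)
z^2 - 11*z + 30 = (z - 6)*(z - 5)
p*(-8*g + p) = -8*g*p + p^2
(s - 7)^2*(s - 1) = s^3 - 15*s^2 + 63*s - 49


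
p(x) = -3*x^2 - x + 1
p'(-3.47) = 19.82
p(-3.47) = -31.65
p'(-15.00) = 89.00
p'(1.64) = -10.84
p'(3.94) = -24.64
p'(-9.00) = 53.00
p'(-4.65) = 26.90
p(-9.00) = -233.00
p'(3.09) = -19.54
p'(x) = -6*x - 1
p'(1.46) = -9.76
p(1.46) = -6.85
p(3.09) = -30.73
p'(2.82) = -17.92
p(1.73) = -9.71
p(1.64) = -8.71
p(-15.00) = -659.00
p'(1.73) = -11.38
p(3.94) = -49.51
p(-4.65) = -59.22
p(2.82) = -25.68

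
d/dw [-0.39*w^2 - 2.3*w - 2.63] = -0.78*w - 2.3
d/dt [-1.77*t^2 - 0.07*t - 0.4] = -3.54*t - 0.07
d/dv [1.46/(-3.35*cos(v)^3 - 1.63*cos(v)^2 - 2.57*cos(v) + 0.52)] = (14.673*sin(v)^2 - 4.7596*cos(v) - 18.4252)*sin(v)/(3.35*cos(v)^3 + 1.63*cos(v)^2 + 2.57*cos(v) - 0.52)^2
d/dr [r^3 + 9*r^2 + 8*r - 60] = 3*r^2 + 18*r + 8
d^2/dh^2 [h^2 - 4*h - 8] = 2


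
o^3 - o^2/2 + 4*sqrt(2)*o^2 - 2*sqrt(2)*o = o*(o - 1/2)*(o + 4*sqrt(2))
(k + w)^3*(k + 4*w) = k^4 + 7*k^3*w + 15*k^2*w^2 + 13*k*w^3 + 4*w^4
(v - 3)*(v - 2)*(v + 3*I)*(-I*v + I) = -I*v^4 + 3*v^3 + 6*I*v^3 - 18*v^2 - 11*I*v^2 + 33*v + 6*I*v - 18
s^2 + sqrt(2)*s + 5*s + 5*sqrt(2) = (s + 5)*(s + sqrt(2))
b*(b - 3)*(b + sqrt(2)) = b^3 - 3*b^2 + sqrt(2)*b^2 - 3*sqrt(2)*b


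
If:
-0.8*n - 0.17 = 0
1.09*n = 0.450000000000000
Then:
No Solution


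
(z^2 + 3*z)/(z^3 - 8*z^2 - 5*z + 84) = z/(z^2 - 11*z + 28)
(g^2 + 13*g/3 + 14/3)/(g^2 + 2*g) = (g + 7/3)/g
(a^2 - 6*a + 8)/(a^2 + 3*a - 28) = (a - 2)/(a + 7)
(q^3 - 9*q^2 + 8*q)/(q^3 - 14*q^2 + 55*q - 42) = q*(q - 8)/(q^2 - 13*q + 42)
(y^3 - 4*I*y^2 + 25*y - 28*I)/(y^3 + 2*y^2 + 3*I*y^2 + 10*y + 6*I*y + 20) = (y^3 - 4*I*y^2 + 25*y - 28*I)/(y^3 + y^2*(2 + 3*I) + y*(10 + 6*I) + 20)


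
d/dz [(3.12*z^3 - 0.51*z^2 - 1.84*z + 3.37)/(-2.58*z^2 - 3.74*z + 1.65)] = (-8.0496*z^4 - 23.3376*z^3 + 12.6042*z^2 + 15.7062*z + 9.5678)/(6.6564*z^4 + 19.2984*z^3 + 5.4736*z^2 - 12.342*z + 2.7225)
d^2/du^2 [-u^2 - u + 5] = -2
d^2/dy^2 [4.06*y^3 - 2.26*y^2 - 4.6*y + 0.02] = 24.36*y - 4.52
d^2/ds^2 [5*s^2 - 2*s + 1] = 10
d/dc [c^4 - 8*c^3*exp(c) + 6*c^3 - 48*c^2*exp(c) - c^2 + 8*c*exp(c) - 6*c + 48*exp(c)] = -8*c^3*exp(c) + 4*c^3 - 72*c^2*exp(c) + 18*c^2 - 88*c*exp(c) - 2*c + 56*exp(c) - 6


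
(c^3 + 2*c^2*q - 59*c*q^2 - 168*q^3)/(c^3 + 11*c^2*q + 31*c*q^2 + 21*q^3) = (c - 8*q)/(c + q)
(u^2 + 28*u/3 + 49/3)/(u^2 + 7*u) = (u + 7/3)/u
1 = 1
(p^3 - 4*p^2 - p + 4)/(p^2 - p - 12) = (p^2 - 1)/(p + 3)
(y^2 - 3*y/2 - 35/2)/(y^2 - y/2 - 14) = (y - 5)/(y - 4)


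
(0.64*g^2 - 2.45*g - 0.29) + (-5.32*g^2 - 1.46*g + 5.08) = -4.68*g^2 - 3.91*g + 4.79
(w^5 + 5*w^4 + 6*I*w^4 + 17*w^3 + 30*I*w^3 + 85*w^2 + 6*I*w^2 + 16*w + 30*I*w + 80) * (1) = w^5 + 5*w^4 + 6*I*w^4 + 17*w^3 + 30*I*w^3 + 85*w^2 + 6*I*w^2 + 16*w + 30*I*w + 80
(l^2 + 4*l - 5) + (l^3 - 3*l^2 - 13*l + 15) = l^3 - 2*l^2 - 9*l + 10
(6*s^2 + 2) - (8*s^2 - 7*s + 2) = -2*s^2 + 7*s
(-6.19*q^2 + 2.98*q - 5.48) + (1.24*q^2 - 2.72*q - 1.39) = -4.95*q^2 + 0.26*q - 6.87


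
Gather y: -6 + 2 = -4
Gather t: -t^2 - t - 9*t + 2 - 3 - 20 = -t^2 - 10*t - 21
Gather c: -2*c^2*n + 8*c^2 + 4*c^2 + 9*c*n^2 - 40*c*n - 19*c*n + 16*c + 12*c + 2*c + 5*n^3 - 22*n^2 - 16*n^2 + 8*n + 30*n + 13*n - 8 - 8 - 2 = c^2*(12 - 2*n) + c*(9*n^2 - 59*n + 30) + 5*n^3 - 38*n^2 + 51*n - 18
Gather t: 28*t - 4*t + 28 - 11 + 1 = 24*t + 18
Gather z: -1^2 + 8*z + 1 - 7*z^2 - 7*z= -7*z^2 + z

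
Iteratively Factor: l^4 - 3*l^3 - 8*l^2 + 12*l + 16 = (l - 4)*(l^3 + l^2 - 4*l - 4) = (l - 4)*(l + 2)*(l^2 - l - 2) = (l - 4)*(l + 1)*(l + 2)*(l - 2)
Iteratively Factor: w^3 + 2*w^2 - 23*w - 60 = (w - 5)*(w^2 + 7*w + 12) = (w - 5)*(w + 3)*(w + 4)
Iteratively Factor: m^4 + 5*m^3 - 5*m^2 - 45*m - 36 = (m + 4)*(m^3 + m^2 - 9*m - 9) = (m + 1)*(m + 4)*(m^2 - 9) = (m + 1)*(m + 3)*(m + 4)*(m - 3)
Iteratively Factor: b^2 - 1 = (b + 1)*(b - 1)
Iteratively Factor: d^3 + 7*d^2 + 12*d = (d + 4)*(d^2 + 3*d) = d*(d + 4)*(d + 3)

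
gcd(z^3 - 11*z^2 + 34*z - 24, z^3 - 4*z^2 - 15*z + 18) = z^2 - 7*z + 6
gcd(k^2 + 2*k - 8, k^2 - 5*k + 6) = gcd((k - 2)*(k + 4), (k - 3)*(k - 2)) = k - 2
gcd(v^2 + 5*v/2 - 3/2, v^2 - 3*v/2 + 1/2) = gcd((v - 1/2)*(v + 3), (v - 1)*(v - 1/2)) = v - 1/2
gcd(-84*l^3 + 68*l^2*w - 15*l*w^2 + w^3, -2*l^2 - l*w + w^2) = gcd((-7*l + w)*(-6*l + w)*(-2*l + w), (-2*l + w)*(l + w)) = -2*l + w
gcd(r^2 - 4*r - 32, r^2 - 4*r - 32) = r^2 - 4*r - 32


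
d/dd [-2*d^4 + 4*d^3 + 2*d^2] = 4*d*(-2*d^2 + 3*d + 1)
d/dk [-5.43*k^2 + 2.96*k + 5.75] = 2.96 - 10.86*k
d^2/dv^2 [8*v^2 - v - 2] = 16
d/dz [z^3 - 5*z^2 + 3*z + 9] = 3*z^2 - 10*z + 3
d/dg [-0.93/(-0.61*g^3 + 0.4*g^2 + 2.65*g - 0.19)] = (-1.7019*g^2 + 0.744*g + 2.4645)/(0.61*g^3 - 0.4*g^2 - 2.65*g + 0.19)^2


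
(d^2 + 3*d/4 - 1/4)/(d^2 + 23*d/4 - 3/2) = (d + 1)/(d + 6)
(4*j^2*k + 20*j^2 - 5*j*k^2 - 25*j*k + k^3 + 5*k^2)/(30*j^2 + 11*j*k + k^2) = (4*j^2*k + 20*j^2 - 5*j*k^2 - 25*j*k + k^3 + 5*k^2)/(30*j^2 + 11*j*k + k^2)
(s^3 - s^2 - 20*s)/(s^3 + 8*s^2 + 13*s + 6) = s*(s^2 - s - 20)/(s^3 + 8*s^2 + 13*s + 6)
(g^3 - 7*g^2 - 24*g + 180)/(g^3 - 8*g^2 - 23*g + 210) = (g - 6)/(g - 7)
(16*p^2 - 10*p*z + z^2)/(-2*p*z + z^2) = (-8*p + z)/z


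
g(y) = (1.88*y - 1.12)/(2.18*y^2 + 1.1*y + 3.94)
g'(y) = (-4.36*y - 1.1)*(1.88*y - 1.12)/(2.18*y^2 + 1.1*y + 3.94)^2 + 1.88/(2.18*y^2 + 1.1*y + 3.94)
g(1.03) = 0.11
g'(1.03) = 0.17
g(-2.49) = -0.39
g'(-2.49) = -0.13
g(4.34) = 0.14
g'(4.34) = -0.02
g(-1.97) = -0.47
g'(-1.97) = -0.16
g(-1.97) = -0.47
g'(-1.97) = -0.16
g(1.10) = 0.12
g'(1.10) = 0.15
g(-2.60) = -0.38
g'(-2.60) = -0.13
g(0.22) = -0.16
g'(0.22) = 0.52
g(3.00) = 0.17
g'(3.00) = -0.02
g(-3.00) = -0.33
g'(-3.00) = -0.10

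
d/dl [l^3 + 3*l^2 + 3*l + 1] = 3*l^2 + 6*l + 3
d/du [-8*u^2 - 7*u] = -16*u - 7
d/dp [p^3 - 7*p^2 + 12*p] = 3*p^2 - 14*p + 12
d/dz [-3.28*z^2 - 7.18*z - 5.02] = -6.56*z - 7.18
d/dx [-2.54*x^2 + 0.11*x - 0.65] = 0.11 - 5.08*x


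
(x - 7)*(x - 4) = x^2 - 11*x + 28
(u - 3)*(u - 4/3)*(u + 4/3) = u^3 - 3*u^2 - 16*u/9 + 16/3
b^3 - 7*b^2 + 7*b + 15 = (b - 5)*(b - 3)*(b + 1)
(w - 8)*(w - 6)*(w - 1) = w^3 - 15*w^2 + 62*w - 48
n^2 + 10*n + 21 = (n + 3)*(n + 7)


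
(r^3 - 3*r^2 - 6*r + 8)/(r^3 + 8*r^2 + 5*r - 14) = (r - 4)/(r + 7)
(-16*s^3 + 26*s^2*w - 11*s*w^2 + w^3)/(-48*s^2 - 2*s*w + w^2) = (2*s^2 - 3*s*w + w^2)/(6*s + w)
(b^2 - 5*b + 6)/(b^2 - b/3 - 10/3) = 3*(b - 3)/(3*b + 5)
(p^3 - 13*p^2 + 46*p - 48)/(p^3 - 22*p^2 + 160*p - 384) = (p^2 - 5*p + 6)/(p^2 - 14*p + 48)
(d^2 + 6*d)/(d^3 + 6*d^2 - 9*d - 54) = d/(d^2 - 9)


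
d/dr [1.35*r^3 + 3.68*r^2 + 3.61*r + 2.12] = 4.05*r^2 + 7.36*r + 3.61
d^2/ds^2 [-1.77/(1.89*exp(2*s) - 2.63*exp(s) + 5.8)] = (-1.77*(3.78*exp(s) - 2.63)*(7.56*exp(s) - 5.26)*exp(s) + (13.3812*exp(s) - 4.6551)*(1.89*exp(2*s) - 2.63*exp(s) + 5.8))*exp(s)/(1.89*exp(2*s) - 2.63*exp(s) + 5.8)^3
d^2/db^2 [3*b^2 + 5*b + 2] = 6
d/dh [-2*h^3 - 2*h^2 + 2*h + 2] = -6*h^2 - 4*h + 2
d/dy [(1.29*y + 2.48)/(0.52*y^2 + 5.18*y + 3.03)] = (0.6708*y^2 + 6.6822*y - (1.04*y + 5.18)*(1.29*y + 2.48) + 3.9087)/(0.52*y^2 + 5.18*y + 3.03)^2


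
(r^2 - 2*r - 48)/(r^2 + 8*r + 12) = (r - 8)/(r + 2)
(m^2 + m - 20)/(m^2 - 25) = (m - 4)/(m - 5)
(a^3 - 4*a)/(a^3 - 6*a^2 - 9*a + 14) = a*(a - 2)/(a^2 - 8*a + 7)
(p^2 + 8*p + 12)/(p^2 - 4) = (p + 6)/(p - 2)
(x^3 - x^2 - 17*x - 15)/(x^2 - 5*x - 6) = (x^2 - 2*x - 15)/(x - 6)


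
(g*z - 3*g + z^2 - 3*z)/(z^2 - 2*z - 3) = (g + z)/(z + 1)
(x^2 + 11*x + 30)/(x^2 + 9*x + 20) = (x + 6)/(x + 4)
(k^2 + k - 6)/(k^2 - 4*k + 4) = (k + 3)/(k - 2)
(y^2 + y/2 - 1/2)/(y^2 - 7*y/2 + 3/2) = (y + 1)/(y - 3)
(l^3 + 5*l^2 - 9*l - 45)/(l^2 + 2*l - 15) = l + 3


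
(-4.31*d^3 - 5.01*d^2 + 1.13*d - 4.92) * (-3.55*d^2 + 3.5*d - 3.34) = 15.3005*d^5 + 2.7005*d^4 - 7.1511*d^3 + 38.1544*d^2 - 20.9942*d + 16.4328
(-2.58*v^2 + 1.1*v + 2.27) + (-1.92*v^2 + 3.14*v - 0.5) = -4.5*v^2 + 4.24*v + 1.77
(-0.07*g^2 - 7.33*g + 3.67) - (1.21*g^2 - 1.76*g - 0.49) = -1.28*g^2 - 5.57*g + 4.16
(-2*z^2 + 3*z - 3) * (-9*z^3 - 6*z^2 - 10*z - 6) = 18*z^5 - 15*z^4 + 29*z^3 + 12*z + 18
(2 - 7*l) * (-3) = 21*l - 6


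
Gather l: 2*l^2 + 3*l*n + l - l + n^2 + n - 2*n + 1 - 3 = 2*l^2 + 3*l*n + n^2 - n - 2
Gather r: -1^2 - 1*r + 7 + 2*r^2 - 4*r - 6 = 2*r^2 - 5*r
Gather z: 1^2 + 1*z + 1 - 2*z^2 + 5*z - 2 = -2*z^2 + 6*z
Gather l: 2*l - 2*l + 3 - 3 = 0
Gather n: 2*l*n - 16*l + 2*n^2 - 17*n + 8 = -16*l + 2*n^2 + n*(2*l - 17) + 8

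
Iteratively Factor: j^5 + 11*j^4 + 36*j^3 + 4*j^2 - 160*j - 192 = (j + 2)*(j^4 + 9*j^3 + 18*j^2 - 32*j - 96) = (j + 2)*(j + 3)*(j^3 + 6*j^2 - 32) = (j + 2)*(j + 3)*(j + 4)*(j^2 + 2*j - 8) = (j - 2)*(j + 2)*(j + 3)*(j + 4)*(j + 4)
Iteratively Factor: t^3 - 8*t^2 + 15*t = (t)*(t^2 - 8*t + 15) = t*(t - 5)*(t - 3)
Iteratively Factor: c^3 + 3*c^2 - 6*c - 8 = (c + 4)*(c^2 - c - 2) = (c + 1)*(c + 4)*(c - 2)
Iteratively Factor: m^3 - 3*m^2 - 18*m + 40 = (m - 5)*(m^2 + 2*m - 8) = (m - 5)*(m + 4)*(m - 2)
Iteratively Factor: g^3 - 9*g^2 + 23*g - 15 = (g - 3)*(g^2 - 6*g + 5) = (g - 5)*(g - 3)*(g - 1)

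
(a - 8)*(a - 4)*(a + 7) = a^3 - 5*a^2 - 52*a + 224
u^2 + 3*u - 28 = (u - 4)*(u + 7)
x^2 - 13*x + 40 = (x - 8)*(x - 5)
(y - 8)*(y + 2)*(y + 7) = y^3 + y^2 - 58*y - 112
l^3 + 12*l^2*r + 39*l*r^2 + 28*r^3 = (l + r)*(l + 4*r)*(l + 7*r)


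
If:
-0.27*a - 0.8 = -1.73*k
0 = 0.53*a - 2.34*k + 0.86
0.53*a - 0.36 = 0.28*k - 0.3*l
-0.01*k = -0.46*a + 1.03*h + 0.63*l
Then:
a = 1.35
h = 0.93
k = 0.67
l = -0.55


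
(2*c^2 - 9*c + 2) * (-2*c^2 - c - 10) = -4*c^4 + 16*c^3 - 15*c^2 + 88*c - 20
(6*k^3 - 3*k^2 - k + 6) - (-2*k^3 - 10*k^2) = 8*k^3 + 7*k^2 - k + 6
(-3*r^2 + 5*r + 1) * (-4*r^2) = 12*r^4 - 20*r^3 - 4*r^2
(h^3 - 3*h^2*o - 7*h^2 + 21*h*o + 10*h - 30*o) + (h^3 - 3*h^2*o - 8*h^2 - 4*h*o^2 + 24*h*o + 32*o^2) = 2*h^3 - 6*h^2*o - 15*h^2 - 4*h*o^2 + 45*h*o + 10*h + 32*o^2 - 30*o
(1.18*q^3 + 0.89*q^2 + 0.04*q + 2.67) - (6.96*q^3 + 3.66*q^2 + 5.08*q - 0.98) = -5.78*q^3 - 2.77*q^2 - 5.04*q + 3.65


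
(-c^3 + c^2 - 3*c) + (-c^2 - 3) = -c^3 - 3*c - 3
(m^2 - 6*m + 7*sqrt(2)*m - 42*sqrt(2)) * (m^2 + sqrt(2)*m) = m^4 - 6*m^3 + 8*sqrt(2)*m^3 - 48*sqrt(2)*m^2 + 14*m^2 - 84*m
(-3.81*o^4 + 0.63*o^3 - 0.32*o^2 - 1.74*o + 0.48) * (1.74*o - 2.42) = -6.6294*o^5 + 10.3164*o^4 - 2.0814*o^3 - 2.2532*o^2 + 5.046*o - 1.1616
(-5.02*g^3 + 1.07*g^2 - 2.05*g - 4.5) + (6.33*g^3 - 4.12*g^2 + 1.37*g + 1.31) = 1.31*g^3 - 3.05*g^2 - 0.68*g - 3.19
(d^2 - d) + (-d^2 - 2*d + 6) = 6 - 3*d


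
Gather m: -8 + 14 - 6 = 0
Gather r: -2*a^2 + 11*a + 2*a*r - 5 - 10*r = -2*a^2 + 11*a + r*(2*a - 10) - 5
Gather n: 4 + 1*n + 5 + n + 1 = 2*n + 10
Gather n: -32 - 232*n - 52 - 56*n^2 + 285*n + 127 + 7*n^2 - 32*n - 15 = -49*n^2 + 21*n + 28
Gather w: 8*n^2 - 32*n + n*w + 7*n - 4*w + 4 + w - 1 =8*n^2 - 25*n + w*(n - 3) + 3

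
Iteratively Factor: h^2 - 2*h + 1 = (h - 1)*(h - 1)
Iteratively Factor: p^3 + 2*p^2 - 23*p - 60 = (p - 5)*(p^2 + 7*p + 12) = (p - 5)*(p + 4)*(p + 3)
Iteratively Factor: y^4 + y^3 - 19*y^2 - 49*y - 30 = (y - 5)*(y^3 + 6*y^2 + 11*y + 6) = (y - 5)*(y + 2)*(y^2 + 4*y + 3) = (y - 5)*(y + 1)*(y + 2)*(y + 3)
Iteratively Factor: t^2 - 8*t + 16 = (t - 4)*(t - 4)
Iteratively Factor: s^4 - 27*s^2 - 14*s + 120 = (s + 3)*(s^3 - 3*s^2 - 18*s + 40) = (s - 5)*(s + 3)*(s^2 + 2*s - 8) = (s - 5)*(s + 3)*(s + 4)*(s - 2)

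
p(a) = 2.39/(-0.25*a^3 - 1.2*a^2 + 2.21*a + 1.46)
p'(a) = 2.39*(0.75*a^2 + 2.4*a - 2.21)/(-0.25*a^3 - 1.2*a^2 + 2.21*a + 1.46)^2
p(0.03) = 1.57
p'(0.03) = -2.20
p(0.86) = 1.03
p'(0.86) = 0.18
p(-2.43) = -0.32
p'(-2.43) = -0.16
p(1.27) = 1.31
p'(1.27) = 1.48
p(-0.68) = -4.60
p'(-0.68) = -31.00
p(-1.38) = -0.74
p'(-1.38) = -0.94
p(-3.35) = -0.24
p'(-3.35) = -0.04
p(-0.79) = -2.62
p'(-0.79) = -10.46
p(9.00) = -0.01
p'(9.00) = 0.00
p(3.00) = -0.25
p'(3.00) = 0.31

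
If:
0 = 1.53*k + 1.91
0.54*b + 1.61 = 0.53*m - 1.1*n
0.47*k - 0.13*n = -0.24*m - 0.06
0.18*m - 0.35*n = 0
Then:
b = -3.18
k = -1.25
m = 3.04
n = 1.56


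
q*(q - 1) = q^2 - q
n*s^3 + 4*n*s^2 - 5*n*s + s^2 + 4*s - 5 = (s - 1)*(s + 5)*(n*s + 1)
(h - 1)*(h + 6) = h^2 + 5*h - 6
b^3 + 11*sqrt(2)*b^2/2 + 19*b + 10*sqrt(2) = (b + sqrt(2))*(b + 2*sqrt(2))*(b + 5*sqrt(2)/2)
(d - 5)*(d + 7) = d^2 + 2*d - 35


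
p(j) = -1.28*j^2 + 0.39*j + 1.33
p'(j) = 0.39 - 2.56*j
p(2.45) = -5.40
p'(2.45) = -5.88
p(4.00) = -17.59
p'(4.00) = -9.85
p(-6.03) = -47.56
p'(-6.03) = 15.83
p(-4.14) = -22.22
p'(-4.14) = 10.99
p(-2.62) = -8.48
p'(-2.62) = 7.10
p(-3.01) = -11.44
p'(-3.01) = 8.10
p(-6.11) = -48.84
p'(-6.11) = 16.03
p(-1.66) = -2.84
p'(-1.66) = 4.64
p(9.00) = -98.84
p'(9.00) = -22.65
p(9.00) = -98.84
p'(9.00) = -22.65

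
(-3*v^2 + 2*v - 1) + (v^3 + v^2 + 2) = v^3 - 2*v^2 + 2*v + 1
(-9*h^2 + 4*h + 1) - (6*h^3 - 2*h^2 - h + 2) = -6*h^3 - 7*h^2 + 5*h - 1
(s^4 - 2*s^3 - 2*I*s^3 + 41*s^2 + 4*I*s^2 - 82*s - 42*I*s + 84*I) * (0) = 0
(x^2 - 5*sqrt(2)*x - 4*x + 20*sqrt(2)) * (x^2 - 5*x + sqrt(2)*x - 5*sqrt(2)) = x^4 - 9*x^3 - 4*sqrt(2)*x^3 + 10*x^2 + 36*sqrt(2)*x^2 - 80*sqrt(2)*x + 90*x - 200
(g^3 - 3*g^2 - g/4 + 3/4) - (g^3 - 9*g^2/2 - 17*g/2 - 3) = 3*g^2/2 + 33*g/4 + 15/4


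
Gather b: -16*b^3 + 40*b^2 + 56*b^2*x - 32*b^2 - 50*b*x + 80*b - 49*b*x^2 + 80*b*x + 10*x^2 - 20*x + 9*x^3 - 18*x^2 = -16*b^3 + b^2*(56*x + 8) + b*(-49*x^2 + 30*x + 80) + 9*x^3 - 8*x^2 - 20*x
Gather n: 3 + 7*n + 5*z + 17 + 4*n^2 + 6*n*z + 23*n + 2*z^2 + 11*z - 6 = 4*n^2 + n*(6*z + 30) + 2*z^2 + 16*z + 14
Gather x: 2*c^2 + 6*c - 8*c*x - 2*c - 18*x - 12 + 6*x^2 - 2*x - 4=2*c^2 + 4*c + 6*x^2 + x*(-8*c - 20) - 16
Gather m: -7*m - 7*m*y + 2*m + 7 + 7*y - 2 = m*(-7*y - 5) + 7*y + 5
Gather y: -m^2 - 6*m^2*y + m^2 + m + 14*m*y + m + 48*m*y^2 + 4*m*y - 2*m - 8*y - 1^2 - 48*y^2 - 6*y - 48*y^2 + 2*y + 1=y^2*(48*m - 96) + y*(-6*m^2 + 18*m - 12)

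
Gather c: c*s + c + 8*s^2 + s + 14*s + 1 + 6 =c*(s + 1) + 8*s^2 + 15*s + 7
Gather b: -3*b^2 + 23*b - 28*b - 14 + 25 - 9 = -3*b^2 - 5*b + 2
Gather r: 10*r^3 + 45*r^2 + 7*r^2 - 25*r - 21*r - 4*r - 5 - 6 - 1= 10*r^3 + 52*r^2 - 50*r - 12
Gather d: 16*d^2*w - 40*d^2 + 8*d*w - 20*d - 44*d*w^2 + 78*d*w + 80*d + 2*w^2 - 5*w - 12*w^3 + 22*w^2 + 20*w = d^2*(16*w - 40) + d*(-44*w^2 + 86*w + 60) - 12*w^3 + 24*w^2 + 15*w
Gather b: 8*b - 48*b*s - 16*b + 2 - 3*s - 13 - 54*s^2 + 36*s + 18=b*(-48*s - 8) - 54*s^2 + 33*s + 7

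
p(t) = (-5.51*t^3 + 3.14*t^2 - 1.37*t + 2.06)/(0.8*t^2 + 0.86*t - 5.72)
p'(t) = (-1.6*t - 0.86)*(-5.51*t^3 + 3.14*t^2 - 1.37*t + 2.06)/(0.8*t^2 + 0.86*t - 5.72)^2 + (-16.53*t^2 + 6.28*t - 1.37)/(0.8*t^2 + 0.86*t - 5.72) = (-4.408*t^4 - 9.4772*t^3 + 98.348*t^2 - 39.2176*t + 6.0648)/(0.64*t^4 + 1.376*t^3 - 8.4124*t^2 - 9.8384*t + 32.7184)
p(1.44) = 3.49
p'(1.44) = 13.34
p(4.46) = -30.68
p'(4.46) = -4.05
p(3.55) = -28.29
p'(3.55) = -0.32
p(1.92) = 25.00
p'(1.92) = 132.68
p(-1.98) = -13.96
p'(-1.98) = 25.86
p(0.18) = -0.34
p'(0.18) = 0.07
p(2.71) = -35.50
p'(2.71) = 31.67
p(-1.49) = -5.61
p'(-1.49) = 10.71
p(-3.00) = -166.55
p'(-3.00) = 750.15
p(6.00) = -38.36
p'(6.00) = -5.58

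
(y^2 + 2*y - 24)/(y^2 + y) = (y^2 + 2*y - 24)/(y*(y + 1))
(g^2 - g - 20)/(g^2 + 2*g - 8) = (g - 5)/(g - 2)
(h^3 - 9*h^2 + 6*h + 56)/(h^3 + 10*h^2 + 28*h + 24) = (h^2 - 11*h + 28)/(h^2 + 8*h + 12)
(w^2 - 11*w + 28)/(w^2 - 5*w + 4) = (w - 7)/(w - 1)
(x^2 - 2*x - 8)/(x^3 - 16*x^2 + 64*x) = (x^2 - 2*x - 8)/(x*(x^2 - 16*x + 64))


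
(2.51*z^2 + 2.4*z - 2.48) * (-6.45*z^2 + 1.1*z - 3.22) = -16.1895*z^4 - 12.719*z^3 + 10.5538*z^2 - 10.456*z + 7.9856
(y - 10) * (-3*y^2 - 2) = -3*y^3 + 30*y^2 - 2*y + 20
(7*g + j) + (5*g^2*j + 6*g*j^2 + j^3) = 5*g^2*j + 6*g*j^2 + 7*g + j^3 + j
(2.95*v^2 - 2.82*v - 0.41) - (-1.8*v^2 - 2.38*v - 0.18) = 4.75*v^2 - 0.44*v - 0.23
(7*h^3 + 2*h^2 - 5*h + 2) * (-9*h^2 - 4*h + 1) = -63*h^5 - 46*h^4 + 44*h^3 + 4*h^2 - 13*h + 2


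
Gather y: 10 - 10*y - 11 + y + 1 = -9*y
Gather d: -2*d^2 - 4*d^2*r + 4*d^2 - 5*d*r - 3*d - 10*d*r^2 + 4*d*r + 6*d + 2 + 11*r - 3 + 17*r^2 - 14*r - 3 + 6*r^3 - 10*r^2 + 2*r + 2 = d^2*(2 - 4*r) + d*(-10*r^2 - r + 3) + 6*r^3 + 7*r^2 - r - 2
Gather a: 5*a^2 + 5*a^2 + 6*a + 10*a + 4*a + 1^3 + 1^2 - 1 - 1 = 10*a^2 + 20*a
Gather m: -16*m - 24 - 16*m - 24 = -32*m - 48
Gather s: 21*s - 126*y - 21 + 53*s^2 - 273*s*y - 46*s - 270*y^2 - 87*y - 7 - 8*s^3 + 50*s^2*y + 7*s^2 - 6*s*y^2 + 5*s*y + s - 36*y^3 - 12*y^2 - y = -8*s^3 + s^2*(50*y + 60) + s*(-6*y^2 - 268*y - 24) - 36*y^3 - 282*y^2 - 214*y - 28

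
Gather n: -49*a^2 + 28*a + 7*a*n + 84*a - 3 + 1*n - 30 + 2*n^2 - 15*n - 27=-49*a^2 + 112*a + 2*n^2 + n*(7*a - 14) - 60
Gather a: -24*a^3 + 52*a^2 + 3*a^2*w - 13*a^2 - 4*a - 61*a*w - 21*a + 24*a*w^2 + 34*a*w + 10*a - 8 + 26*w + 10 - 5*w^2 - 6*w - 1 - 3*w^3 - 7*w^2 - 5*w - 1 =-24*a^3 + a^2*(3*w + 39) + a*(24*w^2 - 27*w - 15) - 3*w^3 - 12*w^2 + 15*w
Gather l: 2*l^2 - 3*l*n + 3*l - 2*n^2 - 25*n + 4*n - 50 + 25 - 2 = 2*l^2 + l*(3 - 3*n) - 2*n^2 - 21*n - 27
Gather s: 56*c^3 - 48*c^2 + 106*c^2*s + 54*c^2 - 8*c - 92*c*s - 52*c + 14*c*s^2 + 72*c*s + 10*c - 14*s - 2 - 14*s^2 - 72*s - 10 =56*c^3 + 6*c^2 - 50*c + s^2*(14*c - 14) + s*(106*c^2 - 20*c - 86) - 12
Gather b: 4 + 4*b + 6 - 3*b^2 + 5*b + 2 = -3*b^2 + 9*b + 12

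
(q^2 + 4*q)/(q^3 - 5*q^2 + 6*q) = (q + 4)/(q^2 - 5*q + 6)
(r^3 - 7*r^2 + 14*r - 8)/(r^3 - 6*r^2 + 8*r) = (r - 1)/r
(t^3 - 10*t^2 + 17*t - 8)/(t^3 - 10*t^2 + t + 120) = (t^2 - 2*t + 1)/(t^2 - 2*t - 15)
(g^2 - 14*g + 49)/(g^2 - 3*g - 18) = (-g^2 + 14*g - 49)/(-g^2 + 3*g + 18)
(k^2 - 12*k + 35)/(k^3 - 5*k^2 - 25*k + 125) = (k - 7)/(k^2 - 25)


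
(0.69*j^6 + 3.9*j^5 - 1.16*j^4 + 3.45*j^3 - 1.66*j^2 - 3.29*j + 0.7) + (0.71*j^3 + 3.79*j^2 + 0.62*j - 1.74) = 0.69*j^6 + 3.9*j^5 - 1.16*j^4 + 4.16*j^3 + 2.13*j^2 - 2.67*j - 1.04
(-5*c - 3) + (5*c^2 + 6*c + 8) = 5*c^2 + c + 5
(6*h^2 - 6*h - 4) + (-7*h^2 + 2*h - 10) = -h^2 - 4*h - 14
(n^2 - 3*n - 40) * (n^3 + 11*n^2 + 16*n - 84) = n^5 + 8*n^4 - 57*n^3 - 572*n^2 - 388*n + 3360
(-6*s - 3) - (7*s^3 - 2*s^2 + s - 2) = -7*s^3 + 2*s^2 - 7*s - 1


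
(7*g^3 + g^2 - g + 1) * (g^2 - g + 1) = 7*g^5 - 6*g^4 + 5*g^3 + 3*g^2 - 2*g + 1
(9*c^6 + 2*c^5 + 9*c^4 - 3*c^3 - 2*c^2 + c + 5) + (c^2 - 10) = 9*c^6 + 2*c^5 + 9*c^4 - 3*c^3 - c^2 + c - 5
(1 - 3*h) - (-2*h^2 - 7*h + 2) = 2*h^2 + 4*h - 1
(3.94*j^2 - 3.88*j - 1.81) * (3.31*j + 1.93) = 13.0414*j^3 - 5.2386*j^2 - 13.4795*j - 3.4933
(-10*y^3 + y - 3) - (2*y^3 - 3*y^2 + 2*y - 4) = -12*y^3 + 3*y^2 - y + 1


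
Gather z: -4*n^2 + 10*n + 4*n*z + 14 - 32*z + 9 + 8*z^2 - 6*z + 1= -4*n^2 + 10*n + 8*z^2 + z*(4*n - 38) + 24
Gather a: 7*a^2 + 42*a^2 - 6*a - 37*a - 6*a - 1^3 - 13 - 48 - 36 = 49*a^2 - 49*a - 98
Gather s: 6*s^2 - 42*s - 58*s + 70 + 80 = 6*s^2 - 100*s + 150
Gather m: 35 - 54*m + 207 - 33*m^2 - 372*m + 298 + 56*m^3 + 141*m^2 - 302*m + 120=56*m^3 + 108*m^2 - 728*m + 660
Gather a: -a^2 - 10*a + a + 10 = -a^2 - 9*a + 10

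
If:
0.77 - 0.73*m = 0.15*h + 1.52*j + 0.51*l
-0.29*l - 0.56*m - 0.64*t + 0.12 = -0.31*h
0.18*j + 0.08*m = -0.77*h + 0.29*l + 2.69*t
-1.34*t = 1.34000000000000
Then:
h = -1.77447140797693*m - 4.93254444978376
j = 0.979204709274387*m + 1.88316914944738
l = -3.82788322921672*m - 2.65203027390678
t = -1.00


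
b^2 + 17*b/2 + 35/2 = (b + 7/2)*(b + 5)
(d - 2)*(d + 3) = d^2 + d - 6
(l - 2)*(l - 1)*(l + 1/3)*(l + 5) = l^4 + 7*l^3/3 - 37*l^2/3 + 17*l/3 + 10/3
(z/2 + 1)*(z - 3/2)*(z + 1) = z^3/2 + 3*z^2/4 - 5*z/4 - 3/2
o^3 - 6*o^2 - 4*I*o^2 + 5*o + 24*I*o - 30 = (o - 6)*(o - 5*I)*(o + I)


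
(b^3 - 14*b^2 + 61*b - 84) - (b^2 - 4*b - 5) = b^3 - 15*b^2 + 65*b - 79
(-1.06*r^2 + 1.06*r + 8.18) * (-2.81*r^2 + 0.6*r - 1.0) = 2.9786*r^4 - 3.6146*r^3 - 21.2898*r^2 + 3.848*r - 8.18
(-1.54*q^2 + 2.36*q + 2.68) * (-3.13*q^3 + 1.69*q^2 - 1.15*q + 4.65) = 4.8202*q^5 - 9.9894*q^4 - 2.629*q^3 - 5.3458*q^2 + 7.892*q + 12.462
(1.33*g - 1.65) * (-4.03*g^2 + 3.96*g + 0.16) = -5.3599*g^3 + 11.9163*g^2 - 6.3212*g - 0.264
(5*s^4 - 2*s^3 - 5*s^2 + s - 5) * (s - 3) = 5*s^5 - 17*s^4 + s^3 + 16*s^2 - 8*s + 15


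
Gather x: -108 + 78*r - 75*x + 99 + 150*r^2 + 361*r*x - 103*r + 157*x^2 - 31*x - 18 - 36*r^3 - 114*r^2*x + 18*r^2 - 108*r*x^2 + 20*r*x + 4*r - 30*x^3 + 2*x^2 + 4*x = -36*r^3 + 168*r^2 - 21*r - 30*x^3 + x^2*(159 - 108*r) + x*(-114*r^2 + 381*r - 102) - 27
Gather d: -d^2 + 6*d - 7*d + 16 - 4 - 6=-d^2 - d + 6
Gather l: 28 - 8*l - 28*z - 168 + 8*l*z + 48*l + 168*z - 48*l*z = l*(40 - 40*z) + 140*z - 140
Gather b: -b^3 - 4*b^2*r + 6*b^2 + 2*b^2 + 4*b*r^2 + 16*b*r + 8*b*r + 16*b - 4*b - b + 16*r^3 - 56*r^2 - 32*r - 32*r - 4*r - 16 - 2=-b^3 + b^2*(8 - 4*r) + b*(4*r^2 + 24*r + 11) + 16*r^3 - 56*r^2 - 68*r - 18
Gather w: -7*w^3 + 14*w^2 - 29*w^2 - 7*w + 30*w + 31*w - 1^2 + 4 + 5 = -7*w^3 - 15*w^2 + 54*w + 8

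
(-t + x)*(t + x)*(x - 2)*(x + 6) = -t^2*x^2 - 4*t^2*x + 12*t^2 + x^4 + 4*x^3 - 12*x^2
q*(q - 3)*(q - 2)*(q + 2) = q^4 - 3*q^3 - 4*q^2 + 12*q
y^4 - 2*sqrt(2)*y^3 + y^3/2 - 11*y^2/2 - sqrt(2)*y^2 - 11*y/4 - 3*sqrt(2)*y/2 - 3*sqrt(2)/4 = (y + 1/2)*(y - 3*sqrt(2))*(y + sqrt(2)/2)^2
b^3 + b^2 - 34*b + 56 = (b - 4)*(b - 2)*(b + 7)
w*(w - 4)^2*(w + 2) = w^4 - 6*w^3 + 32*w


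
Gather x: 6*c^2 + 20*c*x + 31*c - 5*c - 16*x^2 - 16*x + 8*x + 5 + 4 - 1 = 6*c^2 + 26*c - 16*x^2 + x*(20*c - 8) + 8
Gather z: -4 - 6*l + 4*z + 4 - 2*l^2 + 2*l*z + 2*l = -2*l^2 - 4*l + z*(2*l + 4)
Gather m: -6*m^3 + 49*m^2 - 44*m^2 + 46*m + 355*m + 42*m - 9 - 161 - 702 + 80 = -6*m^3 + 5*m^2 + 443*m - 792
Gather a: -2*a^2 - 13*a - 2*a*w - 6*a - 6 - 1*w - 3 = -2*a^2 + a*(-2*w - 19) - w - 9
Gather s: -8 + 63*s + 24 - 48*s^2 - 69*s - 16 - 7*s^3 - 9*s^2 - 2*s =-7*s^3 - 57*s^2 - 8*s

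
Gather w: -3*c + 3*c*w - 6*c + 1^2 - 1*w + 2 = -9*c + w*(3*c - 1) + 3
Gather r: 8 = 8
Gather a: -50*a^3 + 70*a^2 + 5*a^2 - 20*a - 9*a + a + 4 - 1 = -50*a^3 + 75*a^2 - 28*a + 3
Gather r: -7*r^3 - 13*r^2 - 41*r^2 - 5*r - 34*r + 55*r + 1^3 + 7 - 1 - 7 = -7*r^3 - 54*r^2 + 16*r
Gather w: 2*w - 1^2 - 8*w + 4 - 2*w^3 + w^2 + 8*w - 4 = -2*w^3 + w^2 + 2*w - 1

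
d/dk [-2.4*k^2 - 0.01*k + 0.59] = -4.8*k - 0.01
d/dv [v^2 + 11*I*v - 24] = 2*v + 11*I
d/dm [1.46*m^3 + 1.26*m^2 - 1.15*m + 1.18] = 4.38*m^2 + 2.52*m - 1.15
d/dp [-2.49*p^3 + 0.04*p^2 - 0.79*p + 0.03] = -7.47*p^2 + 0.08*p - 0.79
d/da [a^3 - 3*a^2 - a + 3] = 3*a^2 - 6*a - 1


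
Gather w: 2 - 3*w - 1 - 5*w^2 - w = -5*w^2 - 4*w + 1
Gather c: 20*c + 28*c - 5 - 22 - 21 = 48*c - 48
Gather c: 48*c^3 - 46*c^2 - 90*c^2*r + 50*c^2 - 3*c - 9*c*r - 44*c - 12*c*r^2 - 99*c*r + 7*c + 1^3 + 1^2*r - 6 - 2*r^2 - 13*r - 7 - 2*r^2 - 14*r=48*c^3 + c^2*(4 - 90*r) + c*(-12*r^2 - 108*r - 40) - 4*r^2 - 26*r - 12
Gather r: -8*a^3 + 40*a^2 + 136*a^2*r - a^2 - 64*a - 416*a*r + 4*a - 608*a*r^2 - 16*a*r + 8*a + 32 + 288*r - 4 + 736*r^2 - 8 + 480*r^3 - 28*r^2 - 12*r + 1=-8*a^3 + 39*a^2 - 52*a + 480*r^3 + r^2*(708 - 608*a) + r*(136*a^2 - 432*a + 276) + 21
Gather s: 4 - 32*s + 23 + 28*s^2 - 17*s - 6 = 28*s^2 - 49*s + 21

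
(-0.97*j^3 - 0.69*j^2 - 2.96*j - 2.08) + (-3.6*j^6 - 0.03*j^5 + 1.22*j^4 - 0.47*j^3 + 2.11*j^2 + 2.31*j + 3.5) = -3.6*j^6 - 0.03*j^5 + 1.22*j^4 - 1.44*j^3 + 1.42*j^2 - 0.65*j + 1.42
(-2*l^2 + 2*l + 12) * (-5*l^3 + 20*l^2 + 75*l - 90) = 10*l^5 - 50*l^4 - 170*l^3 + 570*l^2 + 720*l - 1080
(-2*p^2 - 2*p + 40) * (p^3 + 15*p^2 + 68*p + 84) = -2*p^5 - 32*p^4 - 126*p^3 + 296*p^2 + 2552*p + 3360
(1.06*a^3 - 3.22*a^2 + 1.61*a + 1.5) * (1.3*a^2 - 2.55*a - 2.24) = 1.378*a^5 - 6.889*a^4 + 7.9296*a^3 + 5.0573*a^2 - 7.4314*a - 3.36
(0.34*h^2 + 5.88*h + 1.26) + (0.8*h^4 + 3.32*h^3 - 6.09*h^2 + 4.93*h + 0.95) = 0.8*h^4 + 3.32*h^3 - 5.75*h^2 + 10.81*h + 2.21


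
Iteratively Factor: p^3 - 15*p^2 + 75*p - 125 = (p - 5)*(p^2 - 10*p + 25) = (p - 5)^2*(p - 5)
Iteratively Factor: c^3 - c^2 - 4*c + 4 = (c - 1)*(c^2 - 4) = (c - 1)*(c + 2)*(c - 2)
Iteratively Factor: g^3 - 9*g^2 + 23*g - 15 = (g - 1)*(g^2 - 8*g + 15) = (g - 5)*(g - 1)*(g - 3)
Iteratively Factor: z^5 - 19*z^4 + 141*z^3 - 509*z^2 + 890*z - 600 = (z - 5)*(z^4 - 14*z^3 + 71*z^2 - 154*z + 120) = (z - 5)*(z - 2)*(z^3 - 12*z^2 + 47*z - 60) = (z - 5)*(z - 3)*(z - 2)*(z^2 - 9*z + 20) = (z - 5)*(z - 4)*(z - 3)*(z - 2)*(z - 5)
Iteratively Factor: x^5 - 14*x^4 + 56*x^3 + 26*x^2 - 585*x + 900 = (x - 5)*(x^4 - 9*x^3 + 11*x^2 + 81*x - 180) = (x - 5)*(x + 3)*(x^3 - 12*x^2 + 47*x - 60) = (x - 5)^2*(x + 3)*(x^2 - 7*x + 12) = (x - 5)^2*(x - 3)*(x + 3)*(x - 4)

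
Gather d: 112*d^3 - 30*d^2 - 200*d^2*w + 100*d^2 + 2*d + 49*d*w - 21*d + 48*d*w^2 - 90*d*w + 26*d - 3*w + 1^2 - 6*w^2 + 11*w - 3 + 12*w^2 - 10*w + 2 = 112*d^3 + d^2*(70 - 200*w) + d*(48*w^2 - 41*w + 7) + 6*w^2 - 2*w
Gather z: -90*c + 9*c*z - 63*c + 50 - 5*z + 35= -153*c + z*(9*c - 5) + 85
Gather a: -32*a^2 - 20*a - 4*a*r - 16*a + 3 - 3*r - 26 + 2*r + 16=-32*a^2 + a*(-4*r - 36) - r - 7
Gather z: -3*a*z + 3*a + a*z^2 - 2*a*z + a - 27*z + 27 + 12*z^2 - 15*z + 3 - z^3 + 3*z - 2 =4*a - z^3 + z^2*(a + 12) + z*(-5*a - 39) + 28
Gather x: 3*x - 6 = 3*x - 6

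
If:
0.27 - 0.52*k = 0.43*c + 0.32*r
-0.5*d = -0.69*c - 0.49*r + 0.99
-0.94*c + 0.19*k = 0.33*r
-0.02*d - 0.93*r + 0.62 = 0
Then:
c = -0.20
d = -1.56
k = 0.25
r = 0.70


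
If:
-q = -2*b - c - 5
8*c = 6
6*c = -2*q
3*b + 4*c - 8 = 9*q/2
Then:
No Solution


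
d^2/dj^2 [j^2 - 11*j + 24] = 2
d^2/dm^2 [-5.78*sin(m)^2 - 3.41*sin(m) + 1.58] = 23.12*sin(m)^2 + 3.41*sin(m) - 11.56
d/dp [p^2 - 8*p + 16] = 2*p - 8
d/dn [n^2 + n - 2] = 2*n + 1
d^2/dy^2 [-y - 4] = 0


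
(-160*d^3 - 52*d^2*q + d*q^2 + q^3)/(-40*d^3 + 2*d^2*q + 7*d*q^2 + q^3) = (-8*d + q)/(-2*d + q)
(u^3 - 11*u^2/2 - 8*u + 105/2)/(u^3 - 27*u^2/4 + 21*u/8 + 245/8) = 4*(u + 3)/(4*u + 7)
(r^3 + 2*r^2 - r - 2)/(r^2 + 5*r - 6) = (r^2 + 3*r + 2)/(r + 6)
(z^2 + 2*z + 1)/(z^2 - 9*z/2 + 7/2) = 2*(z^2 + 2*z + 1)/(2*z^2 - 9*z + 7)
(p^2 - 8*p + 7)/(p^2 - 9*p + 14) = (p - 1)/(p - 2)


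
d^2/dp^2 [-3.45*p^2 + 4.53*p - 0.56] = -6.90000000000000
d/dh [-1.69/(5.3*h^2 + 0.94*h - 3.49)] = (17.914*h + 1.5886)/(5.3*h^2 + 0.94*h - 3.49)^2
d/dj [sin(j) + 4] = cos(j)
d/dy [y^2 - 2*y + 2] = 2*y - 2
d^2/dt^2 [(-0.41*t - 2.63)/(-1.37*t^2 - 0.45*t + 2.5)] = ((0.41*t + 2.63)*(2.74*t + 0.45)*(5.48*t + 0.9) - (3.3702*t + 7.5752)*(1.37*t^2 + 0.45*t - 2.5))/(1.37*t^2 + 0.45*t - 2.5)^3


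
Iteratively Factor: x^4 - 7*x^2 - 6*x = (x)*(x^3 - 7*x - 6) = x*(x - 3)*(x^2 + 3*x + 2) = x*(x - 3)*(x + 1)*(x + 2)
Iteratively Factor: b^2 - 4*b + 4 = (b - 2)*(b - 2)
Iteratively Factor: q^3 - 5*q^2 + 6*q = (q - 2)*(q^2 - 3*q) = q*(q - 2)*(q - 3)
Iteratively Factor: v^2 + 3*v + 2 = (v + 1)*(v + 2)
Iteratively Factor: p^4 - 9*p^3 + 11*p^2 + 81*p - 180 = (p - 5)*(p^3 - 4*p^2 - 9*p + 36) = (p - 5)*(p - 3)*(p^2 - p - 12) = (p - 5)*(p - 4)*(p - 3)*(p + 3)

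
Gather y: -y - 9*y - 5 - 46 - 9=-10*y - 60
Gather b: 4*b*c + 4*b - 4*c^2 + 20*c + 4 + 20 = b*(4*c + 4) - 4*c^2 + 20*c + 24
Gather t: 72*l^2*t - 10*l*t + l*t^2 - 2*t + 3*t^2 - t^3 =-t^3 + t^2*(l + 3) + t*(72*l^2 - 10*l - 2)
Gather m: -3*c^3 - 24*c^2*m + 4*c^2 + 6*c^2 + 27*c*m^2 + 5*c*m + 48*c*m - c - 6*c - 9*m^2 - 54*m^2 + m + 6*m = -3*c^3 + 10*c^2 - 7*c + m^2*(27*c - 63) + m*(-24*c^2 + 53*c + 7)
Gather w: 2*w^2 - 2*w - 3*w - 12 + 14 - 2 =2*w^2 - 5*w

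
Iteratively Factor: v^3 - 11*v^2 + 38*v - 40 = (v - 5)*(v^2 - 6*v + 8) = (v - 5)*(v - 2)*(v - 4)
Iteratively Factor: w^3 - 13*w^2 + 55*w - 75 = (w - 5)*(w^2 - 8*w + 15) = (w - 5)*(w - 3)*(w - 5)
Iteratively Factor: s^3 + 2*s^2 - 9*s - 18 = (s - 3)*(s^2 + 5*s + 6) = (s - 3)*(s + 2)*(s + 3)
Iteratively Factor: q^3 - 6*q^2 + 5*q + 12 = (q - 4)*(q^2 - 2*q - 3) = (q - 4)*(q + 1)*(q - 3)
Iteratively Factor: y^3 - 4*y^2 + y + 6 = (y - 2)*(y^2 - 2*y - 3) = (y - 2)*(y + 1)*(y - 3)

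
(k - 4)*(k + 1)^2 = k^3 - 2*k^2 - 7*k - 4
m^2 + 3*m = m*(m + 3)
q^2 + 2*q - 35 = (q - 5)*(q + 7)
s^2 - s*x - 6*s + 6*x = (s - 6)*(s - x)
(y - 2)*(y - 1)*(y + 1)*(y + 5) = y^4 + 3*y^3 - 11*y^2 - 3*y + 10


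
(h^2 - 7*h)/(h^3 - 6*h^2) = (h - 7)/(h*(h - 6))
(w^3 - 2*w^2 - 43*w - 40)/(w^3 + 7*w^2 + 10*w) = (w^2 - 7*w - 8)/(w*(w + 2))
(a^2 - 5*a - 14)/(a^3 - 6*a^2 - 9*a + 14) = 1/(a - 1)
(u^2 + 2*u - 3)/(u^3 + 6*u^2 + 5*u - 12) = 1/(u + 4)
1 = 1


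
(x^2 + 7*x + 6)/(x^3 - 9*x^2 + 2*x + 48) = (x^2 + 7*x + 6)/(x^3 - 9*x^2 + 2*x + 48)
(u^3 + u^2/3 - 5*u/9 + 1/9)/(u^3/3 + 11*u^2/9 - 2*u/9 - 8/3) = (9*u^3 + 3*u^2 - 5*u + 1)/(3*u^3 + 11*u^2 - 2*u - 24)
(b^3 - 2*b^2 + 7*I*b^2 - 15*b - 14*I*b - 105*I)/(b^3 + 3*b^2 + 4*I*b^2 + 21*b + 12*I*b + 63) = (b - 5)/(b - 3*I)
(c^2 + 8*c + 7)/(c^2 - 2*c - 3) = (c + 7)/(c - 3)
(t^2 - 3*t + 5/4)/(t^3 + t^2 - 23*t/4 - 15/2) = (2*t - 1)/(2*t^2 + 7*t + 6)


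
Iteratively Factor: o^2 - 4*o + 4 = (o - 2)*(o - 2)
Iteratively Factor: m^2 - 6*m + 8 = (m - 2)*(m - 4)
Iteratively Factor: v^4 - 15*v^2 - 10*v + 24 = (v - 4)*(v^3 + 4*v^2 + v - 6) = (v - 4)*(v + 3)*(v^2 + v - 2) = (v - 4)*(v + 2)*(v + 3)*(v - 1)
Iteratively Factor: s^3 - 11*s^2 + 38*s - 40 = (s - 4)*(s^2 - 7*s + 10) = (s - 4)*(s - 2)*(s - 5)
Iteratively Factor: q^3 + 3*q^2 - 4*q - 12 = (q - 2)*(q^2 + 5*q + 6) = (q - 2)*(q + 3)*(q + 2)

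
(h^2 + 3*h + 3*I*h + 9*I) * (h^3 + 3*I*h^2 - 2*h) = h^5 + 3*h^4 + 6*I*h^4 - 11*h^3 + 18*I*h^3 - 33*h^2 - 6*I*h^2 - 18*I*h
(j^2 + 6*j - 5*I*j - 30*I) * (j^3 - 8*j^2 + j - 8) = j^5 - 2*j^4 - 5*I*j^4 - 47*j^3 + 10*I*j^3 - 2*j^2 + 235*I*j^2 - 48*j + 10*I*j + 240*I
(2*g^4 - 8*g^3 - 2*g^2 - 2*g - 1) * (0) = 0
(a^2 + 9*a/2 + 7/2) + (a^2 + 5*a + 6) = 2*a^2 + 19*a/2 + 19/2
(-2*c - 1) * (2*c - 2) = -4*c^2 + 2*c + 2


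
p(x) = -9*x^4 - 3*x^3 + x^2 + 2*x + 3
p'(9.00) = -26953.00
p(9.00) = -61134.00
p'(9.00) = -26953.00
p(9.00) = -61134.00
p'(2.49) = -604.60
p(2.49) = -378.11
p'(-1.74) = 160.92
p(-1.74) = -64.15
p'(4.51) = -3474.46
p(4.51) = -3966.32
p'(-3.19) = 1072.66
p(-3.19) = -827.80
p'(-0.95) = 22.84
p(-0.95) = -2.76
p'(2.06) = -346.78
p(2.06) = -176.94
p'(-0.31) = 1.59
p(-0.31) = 2.48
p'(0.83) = -23.12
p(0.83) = -0.64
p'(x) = -36*x^3 - 9*x^2 + 2*x + 2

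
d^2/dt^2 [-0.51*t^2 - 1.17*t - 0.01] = -1.02000000000000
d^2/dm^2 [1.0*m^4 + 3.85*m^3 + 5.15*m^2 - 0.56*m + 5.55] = 12.0*m^2 + 23.1*m + 10.3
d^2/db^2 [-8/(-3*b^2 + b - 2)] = 16*(-9*b^2 + 3*b + (6*b - 1)^2 - 6)/(3*b^2 - b + 2)^3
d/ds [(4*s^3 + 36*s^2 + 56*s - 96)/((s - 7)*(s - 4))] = 4*(s^4 - 22*s^3 - 29*s^2 + 552*s + 128)/(s^4 - 22*s^3 + 177*s^2 - 616*s + 784)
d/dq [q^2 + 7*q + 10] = 2*q + 7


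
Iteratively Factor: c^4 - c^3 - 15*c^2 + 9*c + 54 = (c - 3)*(c^3 + 2*c^2 - 9*c - 18) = (c - 3)*(c + 3)*(c^2 - c - 6) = (c - 3)^2*(c + 3)*(c + 2)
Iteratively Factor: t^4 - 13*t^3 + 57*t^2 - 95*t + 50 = (t - 5)*(t^3 - 8*t^2 + 17*t - 10) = (t - 5)^2*(t^2 - 3*t + 2) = (t - 5)^2*(t - 2)*(t - 1)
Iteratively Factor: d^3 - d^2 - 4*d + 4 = (d + 2)*(d^2 - 3*d + 2) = (d - 1)*(d + 2)*(d - 2)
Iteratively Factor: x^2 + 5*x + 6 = (x + 2)*(x + 3)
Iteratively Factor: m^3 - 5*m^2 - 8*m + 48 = (m + 3)*(m^2 - 8*m + 16) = (m - 4)*(m + 3)*(m - 4)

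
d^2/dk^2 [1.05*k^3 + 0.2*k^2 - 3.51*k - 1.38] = 6.3*k + 0.4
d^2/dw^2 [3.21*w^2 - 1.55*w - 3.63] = 6.42000000000000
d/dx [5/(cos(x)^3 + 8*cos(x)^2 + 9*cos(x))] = 5*(3*cos(x)^2 + 16*cos(x) + 9)*sin(x)/((cos(x)^2 + 8*cos(x) + 9)^2*cos(x)^2)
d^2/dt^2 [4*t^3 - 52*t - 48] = 24*t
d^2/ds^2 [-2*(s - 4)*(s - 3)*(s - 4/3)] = 100/3 - 12*s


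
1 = 1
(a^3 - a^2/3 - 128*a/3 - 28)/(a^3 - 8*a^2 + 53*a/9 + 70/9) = 3*(a + 6)/(3*a - 5)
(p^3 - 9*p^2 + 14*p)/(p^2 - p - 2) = p*(p - 7)/(p + 1)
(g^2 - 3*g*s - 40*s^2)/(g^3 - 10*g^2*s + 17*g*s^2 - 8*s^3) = (g + 5*s)/(g^2 - 2*g*s + s^2)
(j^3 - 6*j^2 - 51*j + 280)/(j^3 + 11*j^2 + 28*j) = (j^2 - 13*j + 40)/(j*(j + 4))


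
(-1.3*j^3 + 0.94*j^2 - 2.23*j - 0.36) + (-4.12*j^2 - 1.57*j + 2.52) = -1.3*j^3 - 3.18*j^2 - 3.8*j + 2.16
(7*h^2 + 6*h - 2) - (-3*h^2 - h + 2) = 10*h^2 + 7*h - 4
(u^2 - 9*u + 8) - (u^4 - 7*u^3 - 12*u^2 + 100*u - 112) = -u^4 + 7*u^3 + 13*u^2 - 109*u + 120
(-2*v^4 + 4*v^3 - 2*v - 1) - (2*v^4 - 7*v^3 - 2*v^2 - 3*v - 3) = -4*v^4 + 11*v^3 + 2*v^2 + v + 2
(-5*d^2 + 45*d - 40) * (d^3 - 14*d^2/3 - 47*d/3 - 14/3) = -5*d^5 + 205*d^4/3 - 515*d^3/3 - 495*d^2 + 1250*d/3 + 560/3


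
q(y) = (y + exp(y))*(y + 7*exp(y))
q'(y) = (y + exp(y))*(7*exp(y) + 1) + (y + 7*exp(y))*(exp(y) + 1) = 8*y*exp(y) + 2*y + 14*exp(2*y) + 8*exp(y)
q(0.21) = 12.77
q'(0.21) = 33.67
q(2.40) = 1067.98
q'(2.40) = 2005.78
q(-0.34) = 1.73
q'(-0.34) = 10.17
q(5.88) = 913058.10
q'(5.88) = 1812089.93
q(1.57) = 224.56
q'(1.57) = 425.42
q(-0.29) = 2.27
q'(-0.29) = 11.51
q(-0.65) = -0.38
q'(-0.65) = 3.98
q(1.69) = 281.72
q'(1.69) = 531.20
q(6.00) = 1158684.12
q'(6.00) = 2301171.09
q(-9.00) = 80.99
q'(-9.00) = -18.01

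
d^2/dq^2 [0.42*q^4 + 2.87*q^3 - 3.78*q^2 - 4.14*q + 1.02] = 5.04*q^2 + 17.22*q - 7.56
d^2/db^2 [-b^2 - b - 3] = -2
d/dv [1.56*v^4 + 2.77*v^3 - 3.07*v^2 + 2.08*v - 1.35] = 6.24*v^3 + 8.31*v^2 - 6.14*v + 2.08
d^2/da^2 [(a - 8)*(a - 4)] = 2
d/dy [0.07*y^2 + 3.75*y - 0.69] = 0.14*y + 3.75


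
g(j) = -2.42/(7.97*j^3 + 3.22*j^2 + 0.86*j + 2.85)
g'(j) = -2.42*(-23.91*j^2 - 6.44*j - 0.86)/(7.97*j^3 + 3.22*j^2 + 0.86*j + 2.85)^2 = (57.8622*j^2 + 15.5848*j + 2.0812)/(7.97*j^3 + 3.22*j^2 + 0.86*j + 2.85)^2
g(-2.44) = 0.03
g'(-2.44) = 0.03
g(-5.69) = 0.00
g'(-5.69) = 0.00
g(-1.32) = 0.22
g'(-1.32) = 0.68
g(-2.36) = 0.03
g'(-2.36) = 0.04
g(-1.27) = 0.26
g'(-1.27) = 0.86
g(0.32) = -0.65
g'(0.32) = 0.94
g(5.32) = -0.00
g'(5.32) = 0.00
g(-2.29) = 0.03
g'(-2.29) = 0.04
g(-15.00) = 0.00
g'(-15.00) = 0.00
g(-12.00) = 0.00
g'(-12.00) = 0.00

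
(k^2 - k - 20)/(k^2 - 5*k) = (k + 4)/k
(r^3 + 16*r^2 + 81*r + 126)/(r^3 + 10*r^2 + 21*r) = (r + 6)/r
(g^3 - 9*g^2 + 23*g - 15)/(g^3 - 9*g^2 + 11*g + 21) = (g^2 - 6*g + 5)/(g^2 - 6*g - 7)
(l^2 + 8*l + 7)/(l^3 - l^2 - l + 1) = (l + 7)/(l^2 - 2*l + 1)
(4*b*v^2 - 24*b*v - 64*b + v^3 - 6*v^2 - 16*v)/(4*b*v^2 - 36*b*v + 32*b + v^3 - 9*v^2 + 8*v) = (v + 2)/(v - 1)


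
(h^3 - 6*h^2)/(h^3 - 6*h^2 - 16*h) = h*(6 - h)/(-h^2 + 6*h + 16)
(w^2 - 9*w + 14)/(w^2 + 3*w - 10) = (w - 7)/(w + 5)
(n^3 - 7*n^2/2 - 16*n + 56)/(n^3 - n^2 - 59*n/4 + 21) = 2*(n - 4)/(2*n - 3)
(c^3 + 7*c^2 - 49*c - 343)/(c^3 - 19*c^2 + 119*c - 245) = (c^2 + 14*c + 49)/(c^2 - 12*c + 35)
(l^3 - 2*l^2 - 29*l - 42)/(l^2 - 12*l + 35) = (l^2 + 5*l + 6)/(l - 5)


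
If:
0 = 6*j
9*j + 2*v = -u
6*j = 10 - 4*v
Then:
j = 0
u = -5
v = 5/2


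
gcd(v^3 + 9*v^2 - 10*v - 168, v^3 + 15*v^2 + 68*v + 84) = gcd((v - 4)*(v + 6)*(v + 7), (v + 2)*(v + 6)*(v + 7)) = v^2 + 13*v + 42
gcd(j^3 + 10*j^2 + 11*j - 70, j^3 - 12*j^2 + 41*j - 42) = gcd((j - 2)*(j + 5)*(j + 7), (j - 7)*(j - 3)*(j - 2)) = j - 2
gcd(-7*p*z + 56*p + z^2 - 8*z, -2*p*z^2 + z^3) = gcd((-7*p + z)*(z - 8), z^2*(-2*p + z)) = 1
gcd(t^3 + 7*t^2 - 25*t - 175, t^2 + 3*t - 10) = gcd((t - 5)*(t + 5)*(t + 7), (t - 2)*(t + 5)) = t + 5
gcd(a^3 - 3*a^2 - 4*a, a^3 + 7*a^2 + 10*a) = a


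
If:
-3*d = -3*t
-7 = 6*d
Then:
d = -7/6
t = -7/6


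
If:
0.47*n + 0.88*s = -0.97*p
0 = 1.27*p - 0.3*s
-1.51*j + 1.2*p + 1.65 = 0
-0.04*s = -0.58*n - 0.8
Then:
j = 1.20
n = -1.34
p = 0.13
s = 0.57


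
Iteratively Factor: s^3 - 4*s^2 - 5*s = (s)*(s^2 - 4*s - 5) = s*(s - 5)*(s + 1)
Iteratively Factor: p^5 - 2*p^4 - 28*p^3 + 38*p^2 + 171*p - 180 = (p - 1)*(p^4 - p^3 - 29*p^2 + 9*p + 180) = (p - 5)*(p - 1)*(p^3 + 4*p^2 - 9*p - 36) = (p - 5)*(p - 1)*(p + 4)*(p^2 - 9) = (p - 5)*(p - 1)*(p + 3)*(p + 4)*(p - 3)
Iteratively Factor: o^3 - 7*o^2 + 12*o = (o - 4)*(o^2 - 3*o) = o*(o - 4)*(o - 3)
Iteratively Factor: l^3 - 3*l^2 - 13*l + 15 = (l + 3)*(l^2 - 6*l + 5) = (l - 5)*(l + 3)*(l - 1)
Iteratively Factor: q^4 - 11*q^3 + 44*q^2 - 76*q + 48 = (q - 2)*(q^3 - 9*q^2 + 26*q - 24) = (q - 2)^2*(q^2 - 7*q + 12) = (q - 4)*(q - 2)^2*(q - 3)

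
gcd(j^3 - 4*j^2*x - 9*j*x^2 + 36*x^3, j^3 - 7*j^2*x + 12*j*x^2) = j^2 - 7*j*x + 12*x^2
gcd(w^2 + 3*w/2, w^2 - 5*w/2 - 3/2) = 1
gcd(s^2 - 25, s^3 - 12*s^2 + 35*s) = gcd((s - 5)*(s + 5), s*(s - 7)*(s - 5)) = s - 5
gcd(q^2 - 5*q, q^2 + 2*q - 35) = q - 5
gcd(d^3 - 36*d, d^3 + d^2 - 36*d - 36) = d^2 - 36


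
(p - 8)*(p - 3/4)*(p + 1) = p^3 - 31*p^2/4 - 11*p/4 + 6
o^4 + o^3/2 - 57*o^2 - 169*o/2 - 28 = (o - 8)*(o + 1/2)*(o + 1)*(o + 7)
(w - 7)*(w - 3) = w^2 - 10*w + 21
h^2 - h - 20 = (h - 5)*(h + 4)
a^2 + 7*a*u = a*(a + 7*u)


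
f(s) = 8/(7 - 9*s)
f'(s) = 72/(7 - 9*s)^2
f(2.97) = -0.41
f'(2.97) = 0.18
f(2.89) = -0.42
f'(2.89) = 0.20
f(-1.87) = 0.34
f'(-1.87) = 0.13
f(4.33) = -0.25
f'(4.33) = 0.07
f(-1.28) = 0.43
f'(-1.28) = 0.21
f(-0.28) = 0.84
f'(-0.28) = 0.79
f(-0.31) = 0.82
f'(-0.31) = 0.75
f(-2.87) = 0.24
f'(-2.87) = 0.07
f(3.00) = -0.40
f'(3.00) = 0.18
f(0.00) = 1.14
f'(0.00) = 1.47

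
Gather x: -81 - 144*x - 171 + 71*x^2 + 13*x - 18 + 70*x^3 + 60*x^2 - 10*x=70*x^3 + 131*x^2 - 141*x - 270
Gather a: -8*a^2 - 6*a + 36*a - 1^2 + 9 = -8*a^2 + 30*a + 8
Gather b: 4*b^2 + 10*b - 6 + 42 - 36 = 4*b^2 + 10*b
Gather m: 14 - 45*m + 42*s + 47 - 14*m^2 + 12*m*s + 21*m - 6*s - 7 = -14*m^2 + m*(12*s - 24) + 36*s + 54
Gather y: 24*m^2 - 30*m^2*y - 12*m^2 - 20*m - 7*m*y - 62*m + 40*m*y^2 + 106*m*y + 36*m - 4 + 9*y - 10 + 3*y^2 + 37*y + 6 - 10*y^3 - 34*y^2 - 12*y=12*m^2 - 46*m - 10*y^3 + y^2*(40*m - 31) + y*(-30*m^2 + 99*m + 34) - 8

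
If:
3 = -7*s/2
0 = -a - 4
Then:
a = -4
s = -6/7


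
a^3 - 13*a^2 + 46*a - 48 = (a - 8)*(a - 3)*(a - 2)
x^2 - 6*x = x*(x - 6)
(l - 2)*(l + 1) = l^2 - l - 2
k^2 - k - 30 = (k - 6)*(k + 5)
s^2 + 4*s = s*(s + 4)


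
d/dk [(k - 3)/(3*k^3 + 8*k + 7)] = (3*k^3 + 8*k - (k - 3)*(9*k^2 + 8) + 7)/(3*k^3 + 8*k + 7)^2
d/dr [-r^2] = -2*r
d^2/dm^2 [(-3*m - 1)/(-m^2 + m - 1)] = 2*((2 - 9*m)*(m^2 - m + 1) + (2*m - 1)^2*(3*m + 1))/(m^2 - m + 1)^3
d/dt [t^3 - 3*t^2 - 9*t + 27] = 3*t^2 - 6*t - 9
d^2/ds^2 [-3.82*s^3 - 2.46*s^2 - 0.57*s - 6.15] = -22.92*s - 4.92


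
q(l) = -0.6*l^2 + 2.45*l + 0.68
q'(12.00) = -11.95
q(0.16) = 1.06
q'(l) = 2.45 - 1.2*l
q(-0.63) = -1.10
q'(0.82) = 1.47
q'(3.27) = -1.47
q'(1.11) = 1.12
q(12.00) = -56.32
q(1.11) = 2.66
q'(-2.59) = 5.56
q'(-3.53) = 6.69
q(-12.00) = -115.12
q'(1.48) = 0.67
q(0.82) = 2.29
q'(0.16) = 2.26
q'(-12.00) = 16.85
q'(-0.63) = 3.21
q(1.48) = 2.99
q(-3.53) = -15.45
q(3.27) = 2.28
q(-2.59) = -9.69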